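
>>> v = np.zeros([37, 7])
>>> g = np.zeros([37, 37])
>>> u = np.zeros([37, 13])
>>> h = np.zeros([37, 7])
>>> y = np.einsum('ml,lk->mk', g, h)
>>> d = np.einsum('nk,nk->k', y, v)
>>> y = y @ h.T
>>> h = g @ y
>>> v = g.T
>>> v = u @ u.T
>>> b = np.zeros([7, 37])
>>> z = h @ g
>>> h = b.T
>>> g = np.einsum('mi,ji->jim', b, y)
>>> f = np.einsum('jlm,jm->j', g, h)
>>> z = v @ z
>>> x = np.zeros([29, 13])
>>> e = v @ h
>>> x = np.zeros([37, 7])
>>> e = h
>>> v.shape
(37, 37)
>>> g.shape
(37, 37, 7)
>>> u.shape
(37, 13)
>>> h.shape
(37, 7)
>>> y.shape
(37, 37)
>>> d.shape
(7,)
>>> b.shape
(7, 37)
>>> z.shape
(37, 37)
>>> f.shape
(37,)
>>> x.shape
(37, 7)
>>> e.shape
(37, 7)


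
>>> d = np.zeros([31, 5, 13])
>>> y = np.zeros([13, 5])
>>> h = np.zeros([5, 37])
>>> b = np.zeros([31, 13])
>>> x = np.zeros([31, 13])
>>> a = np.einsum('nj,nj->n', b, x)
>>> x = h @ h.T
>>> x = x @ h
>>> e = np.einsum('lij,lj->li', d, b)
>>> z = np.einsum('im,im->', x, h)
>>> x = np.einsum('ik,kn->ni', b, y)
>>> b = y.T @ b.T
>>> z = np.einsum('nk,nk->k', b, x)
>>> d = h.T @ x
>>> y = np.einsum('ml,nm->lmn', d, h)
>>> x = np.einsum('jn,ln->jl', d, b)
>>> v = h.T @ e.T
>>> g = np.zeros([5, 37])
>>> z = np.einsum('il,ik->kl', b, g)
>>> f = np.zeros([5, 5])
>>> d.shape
(37, 31)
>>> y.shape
(31, 37, 5)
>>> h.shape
(5, 37)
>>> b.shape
(5, 31)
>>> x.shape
(37, 5)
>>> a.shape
(31,)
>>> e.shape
(31, 5)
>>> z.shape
(37, 31)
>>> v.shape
(37, 31)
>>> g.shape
(5, 37)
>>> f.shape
(5, 5)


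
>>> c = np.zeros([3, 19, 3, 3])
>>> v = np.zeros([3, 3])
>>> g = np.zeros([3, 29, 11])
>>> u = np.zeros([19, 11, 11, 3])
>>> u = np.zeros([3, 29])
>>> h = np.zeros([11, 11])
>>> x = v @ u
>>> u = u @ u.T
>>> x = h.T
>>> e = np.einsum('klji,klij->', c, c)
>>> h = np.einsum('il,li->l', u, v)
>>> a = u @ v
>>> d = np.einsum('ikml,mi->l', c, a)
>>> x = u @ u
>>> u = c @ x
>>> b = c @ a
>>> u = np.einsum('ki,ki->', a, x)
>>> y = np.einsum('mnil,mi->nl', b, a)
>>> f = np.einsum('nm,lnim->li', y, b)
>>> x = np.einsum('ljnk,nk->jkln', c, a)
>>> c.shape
(3, 19, 3, 3)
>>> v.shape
(3, 3)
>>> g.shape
(3, 29, 11)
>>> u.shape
()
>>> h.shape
(3,)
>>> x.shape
(19, 3, 3, 3)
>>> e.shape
()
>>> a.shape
(3, 3)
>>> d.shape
(3,)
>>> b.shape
(3, 19, 3, 3)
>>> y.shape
(19, 3)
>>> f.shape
(3, 3)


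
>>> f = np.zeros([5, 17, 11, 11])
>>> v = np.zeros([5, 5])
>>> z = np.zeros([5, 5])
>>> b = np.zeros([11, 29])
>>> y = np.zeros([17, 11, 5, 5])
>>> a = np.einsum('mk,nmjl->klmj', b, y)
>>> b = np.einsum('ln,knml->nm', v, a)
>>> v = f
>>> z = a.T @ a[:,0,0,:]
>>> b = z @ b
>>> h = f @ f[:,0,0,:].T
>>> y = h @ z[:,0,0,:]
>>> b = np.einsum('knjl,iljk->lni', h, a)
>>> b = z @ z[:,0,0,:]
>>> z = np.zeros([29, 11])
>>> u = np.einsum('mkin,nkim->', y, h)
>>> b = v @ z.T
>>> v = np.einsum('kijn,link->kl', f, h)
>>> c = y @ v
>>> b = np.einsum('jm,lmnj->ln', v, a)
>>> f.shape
(5, 17, 11, 11)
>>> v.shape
(5, 5)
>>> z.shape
(29, 11)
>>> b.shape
(29, 11)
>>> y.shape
(5, 17, 11, 5)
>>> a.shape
(29, 5, 11, 5)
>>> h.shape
(5, 17, 11, 5)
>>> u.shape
()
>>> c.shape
(5, 17, 11, 5)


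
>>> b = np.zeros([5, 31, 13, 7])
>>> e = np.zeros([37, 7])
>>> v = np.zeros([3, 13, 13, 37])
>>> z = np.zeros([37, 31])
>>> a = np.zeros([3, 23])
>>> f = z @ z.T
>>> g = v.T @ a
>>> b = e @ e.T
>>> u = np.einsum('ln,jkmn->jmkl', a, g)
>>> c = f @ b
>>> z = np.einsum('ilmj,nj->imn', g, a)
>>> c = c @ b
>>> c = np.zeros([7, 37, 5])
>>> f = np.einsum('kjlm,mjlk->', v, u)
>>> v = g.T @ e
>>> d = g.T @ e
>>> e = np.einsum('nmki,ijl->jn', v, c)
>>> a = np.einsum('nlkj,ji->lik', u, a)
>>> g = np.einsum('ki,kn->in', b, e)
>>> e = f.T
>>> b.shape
(37, 37)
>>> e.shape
()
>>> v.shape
(23, 13, 13, 7)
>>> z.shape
(37, 13, 3)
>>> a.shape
(13, 23, 13)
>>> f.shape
()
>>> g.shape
(37, 23)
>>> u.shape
(37, 13, 13, 3)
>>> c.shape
(7, 37, 5)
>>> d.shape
(23, 13, 13, 7)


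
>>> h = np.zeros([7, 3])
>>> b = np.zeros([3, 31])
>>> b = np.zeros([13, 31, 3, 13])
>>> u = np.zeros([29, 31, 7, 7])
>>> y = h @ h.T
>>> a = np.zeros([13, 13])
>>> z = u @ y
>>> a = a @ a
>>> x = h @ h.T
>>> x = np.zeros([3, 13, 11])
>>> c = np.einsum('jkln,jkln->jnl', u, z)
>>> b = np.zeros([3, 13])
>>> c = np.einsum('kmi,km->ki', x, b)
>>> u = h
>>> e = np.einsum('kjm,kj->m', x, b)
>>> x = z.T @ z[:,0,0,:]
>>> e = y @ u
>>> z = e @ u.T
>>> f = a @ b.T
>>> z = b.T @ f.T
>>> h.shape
(7, 3)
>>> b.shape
(3, 13)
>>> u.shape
(7, 3)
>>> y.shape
(7, 7)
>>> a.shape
(13, 13)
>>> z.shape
(13, 13)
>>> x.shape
(7, 7, 31, 7)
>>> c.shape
(3, 11)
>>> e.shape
(7, 3)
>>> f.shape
(13, 3)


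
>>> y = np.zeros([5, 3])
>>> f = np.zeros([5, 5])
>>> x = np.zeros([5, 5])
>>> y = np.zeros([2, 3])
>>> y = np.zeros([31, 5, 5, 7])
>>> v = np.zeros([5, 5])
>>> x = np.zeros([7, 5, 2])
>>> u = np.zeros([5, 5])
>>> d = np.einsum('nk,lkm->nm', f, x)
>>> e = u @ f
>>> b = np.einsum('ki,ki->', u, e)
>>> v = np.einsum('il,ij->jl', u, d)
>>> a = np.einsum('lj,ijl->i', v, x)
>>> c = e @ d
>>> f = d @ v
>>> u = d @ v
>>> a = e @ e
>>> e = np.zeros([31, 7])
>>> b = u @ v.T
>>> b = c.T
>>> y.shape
(31, 5, 5, 7)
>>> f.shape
(5, 5)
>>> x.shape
(7, 5, 2)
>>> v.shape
(2, 5)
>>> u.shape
(5, 5)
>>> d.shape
(5, 2)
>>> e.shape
(31, 7)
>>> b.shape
(2, 5)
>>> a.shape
(5, 5)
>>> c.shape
(5, 2)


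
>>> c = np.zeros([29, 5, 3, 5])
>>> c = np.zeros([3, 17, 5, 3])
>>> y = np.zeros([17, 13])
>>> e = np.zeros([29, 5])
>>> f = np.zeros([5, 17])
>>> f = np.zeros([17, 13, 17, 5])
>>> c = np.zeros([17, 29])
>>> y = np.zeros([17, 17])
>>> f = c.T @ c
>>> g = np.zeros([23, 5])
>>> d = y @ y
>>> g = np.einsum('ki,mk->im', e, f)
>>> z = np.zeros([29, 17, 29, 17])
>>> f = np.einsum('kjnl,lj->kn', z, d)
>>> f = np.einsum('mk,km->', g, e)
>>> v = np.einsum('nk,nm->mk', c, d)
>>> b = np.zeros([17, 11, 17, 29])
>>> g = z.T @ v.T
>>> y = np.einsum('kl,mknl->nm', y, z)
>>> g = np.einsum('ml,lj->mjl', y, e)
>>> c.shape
(17, 29)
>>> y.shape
(29, 29)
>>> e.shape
(29, 5)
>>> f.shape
()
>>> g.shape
(29, 5, 29)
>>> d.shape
(17, 17)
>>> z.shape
(29, 17, 29, 17)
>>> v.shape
(17, 29)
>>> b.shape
(17, 11, 17, 29)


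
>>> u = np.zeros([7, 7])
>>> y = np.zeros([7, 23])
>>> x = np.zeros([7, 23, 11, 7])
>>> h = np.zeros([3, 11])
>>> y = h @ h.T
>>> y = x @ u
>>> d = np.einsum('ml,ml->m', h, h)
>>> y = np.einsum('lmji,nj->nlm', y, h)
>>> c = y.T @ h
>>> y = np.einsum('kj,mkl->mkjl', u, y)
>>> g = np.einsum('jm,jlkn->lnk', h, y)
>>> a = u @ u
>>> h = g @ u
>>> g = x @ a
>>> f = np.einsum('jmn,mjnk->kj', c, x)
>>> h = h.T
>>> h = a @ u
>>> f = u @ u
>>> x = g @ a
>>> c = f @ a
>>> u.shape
(7, 7)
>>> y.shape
(3, 7, 7, 23)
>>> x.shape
(7, 23, 11, 7)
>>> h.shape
(7, 7)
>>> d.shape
(3,)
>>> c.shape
(7, 7)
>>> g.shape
(7, 23, 11, 7)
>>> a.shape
(7, 7)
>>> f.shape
(7, 7)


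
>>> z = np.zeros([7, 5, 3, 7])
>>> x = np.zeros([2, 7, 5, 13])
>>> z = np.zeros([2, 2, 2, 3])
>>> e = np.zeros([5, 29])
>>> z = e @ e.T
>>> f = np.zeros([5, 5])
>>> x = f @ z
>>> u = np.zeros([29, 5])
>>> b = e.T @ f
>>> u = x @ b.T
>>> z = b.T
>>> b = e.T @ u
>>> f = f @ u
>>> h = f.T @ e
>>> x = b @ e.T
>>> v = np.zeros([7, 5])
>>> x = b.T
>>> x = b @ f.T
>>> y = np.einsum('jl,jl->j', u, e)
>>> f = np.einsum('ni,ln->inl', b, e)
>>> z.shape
(5, 29)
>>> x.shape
(29, 5)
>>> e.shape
(5, 29)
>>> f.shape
(29, 29, 5)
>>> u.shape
(5, 29)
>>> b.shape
(29, 29)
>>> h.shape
(29, 29)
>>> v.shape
(7, 5)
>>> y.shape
(5,)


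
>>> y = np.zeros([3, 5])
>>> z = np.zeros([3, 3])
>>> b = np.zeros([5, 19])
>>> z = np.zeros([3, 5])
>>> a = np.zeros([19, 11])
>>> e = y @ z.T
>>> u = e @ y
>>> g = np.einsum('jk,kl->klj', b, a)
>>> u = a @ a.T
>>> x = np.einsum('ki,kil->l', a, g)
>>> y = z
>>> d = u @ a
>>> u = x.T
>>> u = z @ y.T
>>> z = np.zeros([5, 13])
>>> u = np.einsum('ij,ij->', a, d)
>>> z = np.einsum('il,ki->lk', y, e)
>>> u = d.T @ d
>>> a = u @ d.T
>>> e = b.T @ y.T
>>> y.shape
(3, 5)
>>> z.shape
(5, 3)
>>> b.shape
(5, 19)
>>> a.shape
(11, 19)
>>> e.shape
(19, 3)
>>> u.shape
(11, 11)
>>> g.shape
(19, 11, 5)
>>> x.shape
(5,)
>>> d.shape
(19, 11)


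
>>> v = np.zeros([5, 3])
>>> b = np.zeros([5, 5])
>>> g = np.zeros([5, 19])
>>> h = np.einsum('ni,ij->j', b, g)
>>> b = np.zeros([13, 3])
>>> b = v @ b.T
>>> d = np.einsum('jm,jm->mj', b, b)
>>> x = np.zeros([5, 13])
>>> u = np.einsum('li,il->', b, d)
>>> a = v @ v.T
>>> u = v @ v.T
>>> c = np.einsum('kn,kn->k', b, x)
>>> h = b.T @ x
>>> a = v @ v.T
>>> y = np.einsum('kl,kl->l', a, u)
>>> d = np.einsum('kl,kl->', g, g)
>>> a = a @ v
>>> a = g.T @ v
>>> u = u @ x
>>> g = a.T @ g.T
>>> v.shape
(5, 3)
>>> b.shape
(5, 13)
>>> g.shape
(3, 5)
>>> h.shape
(13, 13)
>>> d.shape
()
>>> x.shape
(5, 13)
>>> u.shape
(5, 13)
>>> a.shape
(19, 3)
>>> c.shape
(5,)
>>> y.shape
(5,)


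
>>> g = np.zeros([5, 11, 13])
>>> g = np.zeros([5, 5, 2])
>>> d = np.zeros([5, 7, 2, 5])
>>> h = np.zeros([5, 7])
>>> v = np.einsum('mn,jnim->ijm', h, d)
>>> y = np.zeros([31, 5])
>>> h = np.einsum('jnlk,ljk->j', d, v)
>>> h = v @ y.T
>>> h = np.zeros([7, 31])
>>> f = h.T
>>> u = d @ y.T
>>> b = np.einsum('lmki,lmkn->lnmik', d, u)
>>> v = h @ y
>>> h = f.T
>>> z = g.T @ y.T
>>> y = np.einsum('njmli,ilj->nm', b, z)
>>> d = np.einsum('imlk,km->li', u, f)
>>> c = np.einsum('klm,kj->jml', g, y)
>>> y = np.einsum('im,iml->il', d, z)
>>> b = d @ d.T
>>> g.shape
(5, 5, 2)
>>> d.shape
(2, 5)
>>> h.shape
(7, 31)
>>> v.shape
(7, 5)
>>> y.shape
(2, 31)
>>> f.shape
(31, 7)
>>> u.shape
(5, 7, 2, 31)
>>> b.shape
(2, 2)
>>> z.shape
(2, 5, 31)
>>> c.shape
(7, 2, 5)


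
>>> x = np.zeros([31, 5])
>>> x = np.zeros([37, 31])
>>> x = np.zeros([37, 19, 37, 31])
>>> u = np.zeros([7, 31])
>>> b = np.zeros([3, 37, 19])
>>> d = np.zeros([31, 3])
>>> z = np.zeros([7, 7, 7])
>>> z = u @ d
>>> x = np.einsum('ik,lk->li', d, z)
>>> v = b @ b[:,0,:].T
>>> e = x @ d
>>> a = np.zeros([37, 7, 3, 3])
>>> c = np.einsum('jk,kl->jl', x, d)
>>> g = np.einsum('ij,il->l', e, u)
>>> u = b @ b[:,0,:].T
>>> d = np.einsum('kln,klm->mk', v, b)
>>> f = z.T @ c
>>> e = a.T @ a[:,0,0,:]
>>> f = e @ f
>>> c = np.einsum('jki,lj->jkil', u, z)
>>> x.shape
(7, 31)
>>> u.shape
(3, 37, 3)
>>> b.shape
(3, 37, 19)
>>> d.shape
(19, 3)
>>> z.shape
(7, 3)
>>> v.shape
(3, 37, 3)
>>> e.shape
(3, 3, 7, 3)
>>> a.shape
(37, 7, 3, 3)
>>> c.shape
(3, 37, 3, 7)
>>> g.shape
(31,)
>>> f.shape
(3, 3, 7, 3)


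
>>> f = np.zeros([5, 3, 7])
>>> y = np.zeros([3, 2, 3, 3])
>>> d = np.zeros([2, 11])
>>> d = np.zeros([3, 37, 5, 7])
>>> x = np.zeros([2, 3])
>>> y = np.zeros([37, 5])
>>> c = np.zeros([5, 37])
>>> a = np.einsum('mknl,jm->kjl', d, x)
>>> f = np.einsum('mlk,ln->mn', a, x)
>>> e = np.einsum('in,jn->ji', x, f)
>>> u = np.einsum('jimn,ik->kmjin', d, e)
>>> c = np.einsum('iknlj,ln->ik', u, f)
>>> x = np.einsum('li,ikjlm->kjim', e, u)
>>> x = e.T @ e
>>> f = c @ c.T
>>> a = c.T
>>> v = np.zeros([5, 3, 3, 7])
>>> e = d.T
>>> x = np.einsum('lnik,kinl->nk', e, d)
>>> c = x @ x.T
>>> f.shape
(2, 2)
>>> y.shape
(37, 5)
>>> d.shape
(3, 37, 5, 7)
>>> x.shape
(5, 3)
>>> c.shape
(5, 5)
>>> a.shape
(5, 2)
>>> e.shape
(7, 5, 37, 3)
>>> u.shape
(2, 5, 3, 37, 7)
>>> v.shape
(5, 3, 3, 7)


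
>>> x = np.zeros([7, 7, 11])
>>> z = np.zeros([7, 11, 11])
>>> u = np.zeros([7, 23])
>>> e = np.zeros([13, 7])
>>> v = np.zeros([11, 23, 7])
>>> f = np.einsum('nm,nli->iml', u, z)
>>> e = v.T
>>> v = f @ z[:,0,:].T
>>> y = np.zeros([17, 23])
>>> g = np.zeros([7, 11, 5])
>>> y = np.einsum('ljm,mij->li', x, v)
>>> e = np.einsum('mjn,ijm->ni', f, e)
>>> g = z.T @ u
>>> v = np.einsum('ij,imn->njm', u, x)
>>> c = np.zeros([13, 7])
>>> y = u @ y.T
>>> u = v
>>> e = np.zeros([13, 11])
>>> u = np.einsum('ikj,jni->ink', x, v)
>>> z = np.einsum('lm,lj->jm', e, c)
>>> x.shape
(7, 7, 11)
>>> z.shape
(7, 11)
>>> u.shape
(7, 23, 7)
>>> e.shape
(13, 11)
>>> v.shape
(11, 23, 7)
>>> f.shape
(11, 23, 11)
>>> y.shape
(7, 7)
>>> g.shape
(11, 11, 23)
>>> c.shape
(13, 7)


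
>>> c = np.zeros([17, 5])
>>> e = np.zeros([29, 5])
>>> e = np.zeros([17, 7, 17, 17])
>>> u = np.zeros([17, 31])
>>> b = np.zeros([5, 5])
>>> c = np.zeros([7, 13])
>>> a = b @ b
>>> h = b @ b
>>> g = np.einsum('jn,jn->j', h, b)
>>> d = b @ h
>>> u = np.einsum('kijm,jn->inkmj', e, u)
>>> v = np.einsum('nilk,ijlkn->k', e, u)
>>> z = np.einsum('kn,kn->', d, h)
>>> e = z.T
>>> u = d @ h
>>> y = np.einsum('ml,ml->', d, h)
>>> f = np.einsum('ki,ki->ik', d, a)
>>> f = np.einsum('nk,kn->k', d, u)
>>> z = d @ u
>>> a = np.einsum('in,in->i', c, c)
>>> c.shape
(7, 13)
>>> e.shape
()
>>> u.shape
(5, 5)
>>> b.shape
(5, 5)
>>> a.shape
(7,)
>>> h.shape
(5, 5)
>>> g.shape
(5,)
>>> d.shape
(5, 5)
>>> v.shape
(17,)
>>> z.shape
(5, 5)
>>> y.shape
()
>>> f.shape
(5,)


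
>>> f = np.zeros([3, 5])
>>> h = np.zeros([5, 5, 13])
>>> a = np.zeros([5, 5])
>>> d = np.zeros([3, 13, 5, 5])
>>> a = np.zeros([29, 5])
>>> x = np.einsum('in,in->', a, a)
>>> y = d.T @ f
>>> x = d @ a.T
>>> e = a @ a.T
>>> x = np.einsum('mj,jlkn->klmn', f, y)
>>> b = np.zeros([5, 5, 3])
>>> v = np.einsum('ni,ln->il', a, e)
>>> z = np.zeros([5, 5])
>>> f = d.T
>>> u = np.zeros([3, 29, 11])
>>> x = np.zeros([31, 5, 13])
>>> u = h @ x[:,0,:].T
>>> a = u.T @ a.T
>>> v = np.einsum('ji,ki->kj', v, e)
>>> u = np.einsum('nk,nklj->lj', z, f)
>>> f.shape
(5, 5, 13, 3)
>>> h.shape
(5, 5, 13)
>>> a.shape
(31, 5, 29)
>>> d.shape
(3, 13, 5, 5)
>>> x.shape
(31, 5, 13)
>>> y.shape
(5, 5, 13, 5)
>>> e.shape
(29, 29)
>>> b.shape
(5, 5, 3)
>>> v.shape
(29, 5)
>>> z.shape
(5, 5)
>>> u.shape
(13, 3)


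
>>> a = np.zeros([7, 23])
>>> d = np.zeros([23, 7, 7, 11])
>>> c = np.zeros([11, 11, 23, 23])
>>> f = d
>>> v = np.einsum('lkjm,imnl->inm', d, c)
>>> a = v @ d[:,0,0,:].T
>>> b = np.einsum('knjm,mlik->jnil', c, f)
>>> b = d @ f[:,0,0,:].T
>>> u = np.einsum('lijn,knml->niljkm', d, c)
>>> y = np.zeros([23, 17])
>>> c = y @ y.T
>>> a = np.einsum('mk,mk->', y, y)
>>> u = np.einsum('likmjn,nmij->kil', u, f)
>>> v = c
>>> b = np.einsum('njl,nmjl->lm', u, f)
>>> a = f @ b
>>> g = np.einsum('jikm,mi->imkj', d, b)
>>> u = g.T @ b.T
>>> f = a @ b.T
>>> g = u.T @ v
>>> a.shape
(23, 7, 7, 7)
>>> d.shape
(23, 7, 7, 11)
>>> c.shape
(23, 23)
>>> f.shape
(23, 7, 7, 11)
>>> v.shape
(23, 23)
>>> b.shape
(11, 7)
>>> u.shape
(23, 7, 11, 11)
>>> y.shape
(23, 17)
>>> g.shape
(11, 11, 7, 23)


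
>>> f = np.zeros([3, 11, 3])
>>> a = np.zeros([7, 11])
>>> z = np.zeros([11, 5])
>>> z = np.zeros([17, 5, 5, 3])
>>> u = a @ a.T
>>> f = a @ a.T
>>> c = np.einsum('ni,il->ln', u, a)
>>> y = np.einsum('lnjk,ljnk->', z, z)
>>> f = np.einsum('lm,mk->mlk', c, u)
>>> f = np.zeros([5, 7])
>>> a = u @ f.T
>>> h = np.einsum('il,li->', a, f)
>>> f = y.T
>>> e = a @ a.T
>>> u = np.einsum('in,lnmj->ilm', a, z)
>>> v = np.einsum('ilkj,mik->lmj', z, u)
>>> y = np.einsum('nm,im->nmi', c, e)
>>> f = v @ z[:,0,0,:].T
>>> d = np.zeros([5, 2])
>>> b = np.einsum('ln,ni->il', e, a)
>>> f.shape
(5, 7, 17)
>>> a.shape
(7, 5)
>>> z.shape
(17, 5, 5, 3)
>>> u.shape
(7, 17, 5)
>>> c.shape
(11, 7)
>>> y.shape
(11, 7, 7)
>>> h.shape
()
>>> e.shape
(7, 7)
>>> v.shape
(5, 7, 3)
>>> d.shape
(5, 2)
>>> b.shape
(5, 7)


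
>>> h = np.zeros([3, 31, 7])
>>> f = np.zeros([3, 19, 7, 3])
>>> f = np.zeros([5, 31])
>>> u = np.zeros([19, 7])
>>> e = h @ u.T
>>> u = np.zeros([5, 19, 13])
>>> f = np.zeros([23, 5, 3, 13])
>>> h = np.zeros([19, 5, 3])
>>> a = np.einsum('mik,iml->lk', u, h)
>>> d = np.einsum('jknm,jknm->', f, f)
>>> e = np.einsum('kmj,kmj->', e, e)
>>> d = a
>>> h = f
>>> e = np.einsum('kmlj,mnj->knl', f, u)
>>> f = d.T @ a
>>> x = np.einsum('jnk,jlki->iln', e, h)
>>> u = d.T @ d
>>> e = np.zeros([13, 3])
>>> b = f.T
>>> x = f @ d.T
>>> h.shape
(23, 5, 3, 13)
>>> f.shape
(13, 13)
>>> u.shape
(13, 13)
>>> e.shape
(13, 3)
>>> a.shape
(3, 13)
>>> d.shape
(3, 13)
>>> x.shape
(13, 3)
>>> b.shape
(13, 13)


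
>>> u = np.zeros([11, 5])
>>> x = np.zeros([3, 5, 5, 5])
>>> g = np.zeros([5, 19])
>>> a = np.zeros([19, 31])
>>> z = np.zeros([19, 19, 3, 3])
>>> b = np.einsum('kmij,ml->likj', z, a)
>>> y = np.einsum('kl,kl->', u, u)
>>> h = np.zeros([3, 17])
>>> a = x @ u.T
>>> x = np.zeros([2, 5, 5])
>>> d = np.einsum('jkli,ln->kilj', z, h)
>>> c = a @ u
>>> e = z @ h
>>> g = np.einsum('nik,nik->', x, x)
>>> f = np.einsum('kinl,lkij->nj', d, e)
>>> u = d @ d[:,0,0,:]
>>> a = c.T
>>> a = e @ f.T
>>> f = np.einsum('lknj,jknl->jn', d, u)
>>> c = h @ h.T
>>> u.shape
(19, 3, 3, 19)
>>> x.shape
(2, 5, 5)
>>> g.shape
()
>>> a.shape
(19, 19, 3, 3)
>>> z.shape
(19, 19, 3, 3)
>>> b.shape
(31, 3, 19, 3)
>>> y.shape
()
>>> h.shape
(3, 17)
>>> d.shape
(19, 3, 3, 19)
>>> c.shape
(3, 3)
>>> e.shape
(19, 19, 3, 17)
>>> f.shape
(19, 3)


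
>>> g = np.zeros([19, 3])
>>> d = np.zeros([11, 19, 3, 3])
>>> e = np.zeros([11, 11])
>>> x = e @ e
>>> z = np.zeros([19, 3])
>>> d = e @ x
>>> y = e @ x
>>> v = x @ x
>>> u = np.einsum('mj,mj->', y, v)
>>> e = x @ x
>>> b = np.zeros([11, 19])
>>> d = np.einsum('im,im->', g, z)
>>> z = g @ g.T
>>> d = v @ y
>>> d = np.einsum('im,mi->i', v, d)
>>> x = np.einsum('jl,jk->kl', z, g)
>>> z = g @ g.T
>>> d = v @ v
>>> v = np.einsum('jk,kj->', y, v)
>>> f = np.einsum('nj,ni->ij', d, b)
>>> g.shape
(19, 3)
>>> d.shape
(11, 11)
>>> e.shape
(11, 11)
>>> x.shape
(3, 19)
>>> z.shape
(19, 19)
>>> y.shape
(11, 11)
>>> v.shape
()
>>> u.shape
()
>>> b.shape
(11, 19)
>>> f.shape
(19, 11)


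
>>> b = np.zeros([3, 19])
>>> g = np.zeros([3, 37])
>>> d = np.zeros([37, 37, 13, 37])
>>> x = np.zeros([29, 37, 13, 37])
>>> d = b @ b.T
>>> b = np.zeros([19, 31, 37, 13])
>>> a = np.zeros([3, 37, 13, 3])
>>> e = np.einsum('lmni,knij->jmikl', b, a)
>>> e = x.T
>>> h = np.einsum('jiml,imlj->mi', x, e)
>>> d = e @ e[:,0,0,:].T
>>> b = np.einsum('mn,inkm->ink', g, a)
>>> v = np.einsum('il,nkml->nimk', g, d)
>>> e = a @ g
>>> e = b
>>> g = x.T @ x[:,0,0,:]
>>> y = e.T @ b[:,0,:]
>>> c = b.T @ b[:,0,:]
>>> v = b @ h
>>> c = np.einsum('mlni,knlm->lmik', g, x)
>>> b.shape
(3, 37, 13)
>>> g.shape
(37, 13, 37, 37)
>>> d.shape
(37, 13, 37, 37)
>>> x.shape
(29, 37, 13, 37)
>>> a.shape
(3, 37, 13, 3)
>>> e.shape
(3, 37, 13)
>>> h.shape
(13, 37)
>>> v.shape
(3, 37, 37)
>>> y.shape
(13, 37, 13)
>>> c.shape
(13, 37, 37, 29)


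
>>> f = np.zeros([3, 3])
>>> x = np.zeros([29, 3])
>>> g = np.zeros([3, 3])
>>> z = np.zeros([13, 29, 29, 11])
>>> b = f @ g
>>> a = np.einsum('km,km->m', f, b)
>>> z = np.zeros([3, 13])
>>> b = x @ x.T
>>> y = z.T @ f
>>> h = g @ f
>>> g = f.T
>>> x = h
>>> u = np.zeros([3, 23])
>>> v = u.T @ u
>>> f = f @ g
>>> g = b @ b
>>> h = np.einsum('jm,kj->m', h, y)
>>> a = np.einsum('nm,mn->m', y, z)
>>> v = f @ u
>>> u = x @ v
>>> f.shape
(3, 3)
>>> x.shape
(3, 3)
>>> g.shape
(29, 29)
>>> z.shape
(3, 13)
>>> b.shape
(29, 29)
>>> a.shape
(3,)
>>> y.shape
(13, 3)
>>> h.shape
(3,)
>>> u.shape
(3, 23)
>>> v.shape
(3, 23)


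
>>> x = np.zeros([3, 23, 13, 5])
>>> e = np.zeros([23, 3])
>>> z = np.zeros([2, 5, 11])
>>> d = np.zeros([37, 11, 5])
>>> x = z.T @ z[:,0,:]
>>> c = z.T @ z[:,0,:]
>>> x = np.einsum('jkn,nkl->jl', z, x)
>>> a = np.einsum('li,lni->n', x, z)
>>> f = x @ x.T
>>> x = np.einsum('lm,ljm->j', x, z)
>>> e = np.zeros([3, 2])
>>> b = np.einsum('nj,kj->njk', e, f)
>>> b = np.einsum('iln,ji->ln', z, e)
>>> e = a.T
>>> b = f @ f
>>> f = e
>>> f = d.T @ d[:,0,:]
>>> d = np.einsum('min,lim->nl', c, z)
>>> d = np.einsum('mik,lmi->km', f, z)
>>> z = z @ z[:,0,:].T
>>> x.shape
(5,)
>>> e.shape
(5,)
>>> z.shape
(2, 5, 2)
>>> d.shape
(5, 5)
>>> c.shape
(11, 5, 11)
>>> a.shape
(5,)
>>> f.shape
(5, 11, 5)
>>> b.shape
(2, 2)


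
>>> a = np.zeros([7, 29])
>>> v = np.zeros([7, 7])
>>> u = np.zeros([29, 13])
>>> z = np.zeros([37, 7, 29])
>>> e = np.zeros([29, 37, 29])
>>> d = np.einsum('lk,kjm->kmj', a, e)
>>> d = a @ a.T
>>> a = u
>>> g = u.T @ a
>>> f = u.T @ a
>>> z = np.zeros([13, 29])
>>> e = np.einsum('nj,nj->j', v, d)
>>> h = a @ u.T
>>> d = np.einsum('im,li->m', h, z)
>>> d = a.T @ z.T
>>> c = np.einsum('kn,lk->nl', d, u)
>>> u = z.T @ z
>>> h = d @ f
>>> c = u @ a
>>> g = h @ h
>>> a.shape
(29, 13)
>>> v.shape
(7, 7)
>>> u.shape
(29, 29)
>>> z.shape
(13, 29)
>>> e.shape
(7,)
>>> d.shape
(13, 13)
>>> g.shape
(13, 13)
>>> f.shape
(13, 13)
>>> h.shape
(13, 13)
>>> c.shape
(29, 13)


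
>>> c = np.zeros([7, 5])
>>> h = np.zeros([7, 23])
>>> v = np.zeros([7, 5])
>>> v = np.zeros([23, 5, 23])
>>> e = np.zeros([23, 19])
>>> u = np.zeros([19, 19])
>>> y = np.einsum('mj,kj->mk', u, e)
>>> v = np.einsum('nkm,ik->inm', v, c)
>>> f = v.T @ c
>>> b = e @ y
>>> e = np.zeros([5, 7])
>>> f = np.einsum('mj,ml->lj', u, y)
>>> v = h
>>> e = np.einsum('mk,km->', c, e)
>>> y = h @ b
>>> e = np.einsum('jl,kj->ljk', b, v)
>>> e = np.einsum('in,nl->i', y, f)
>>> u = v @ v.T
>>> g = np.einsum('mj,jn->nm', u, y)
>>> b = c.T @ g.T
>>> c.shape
(7, 5)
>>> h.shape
(7, 23)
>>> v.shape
(7, 23)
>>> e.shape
(7,)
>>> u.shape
(7, 7)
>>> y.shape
(7, 23)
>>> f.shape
(23, 19)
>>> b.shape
(5, 23)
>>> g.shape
(23, 7)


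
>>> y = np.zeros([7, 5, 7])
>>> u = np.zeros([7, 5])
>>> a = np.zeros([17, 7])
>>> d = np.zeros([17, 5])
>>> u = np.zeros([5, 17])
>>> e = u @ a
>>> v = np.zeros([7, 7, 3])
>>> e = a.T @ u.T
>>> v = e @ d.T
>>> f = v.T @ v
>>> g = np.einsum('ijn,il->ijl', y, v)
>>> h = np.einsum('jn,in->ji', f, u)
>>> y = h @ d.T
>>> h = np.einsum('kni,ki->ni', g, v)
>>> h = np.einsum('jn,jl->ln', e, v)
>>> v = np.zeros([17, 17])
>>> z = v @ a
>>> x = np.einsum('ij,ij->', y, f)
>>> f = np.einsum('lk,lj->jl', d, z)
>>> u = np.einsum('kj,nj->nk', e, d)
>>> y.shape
(17, 17)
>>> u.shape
(17, 7)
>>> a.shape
(17, 7)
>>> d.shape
(17, 5)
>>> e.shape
(7, 5)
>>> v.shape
(17, 17)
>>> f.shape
(7, 17)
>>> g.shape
(7, 5, 17)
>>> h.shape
(17, 5)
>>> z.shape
(17, 7)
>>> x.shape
()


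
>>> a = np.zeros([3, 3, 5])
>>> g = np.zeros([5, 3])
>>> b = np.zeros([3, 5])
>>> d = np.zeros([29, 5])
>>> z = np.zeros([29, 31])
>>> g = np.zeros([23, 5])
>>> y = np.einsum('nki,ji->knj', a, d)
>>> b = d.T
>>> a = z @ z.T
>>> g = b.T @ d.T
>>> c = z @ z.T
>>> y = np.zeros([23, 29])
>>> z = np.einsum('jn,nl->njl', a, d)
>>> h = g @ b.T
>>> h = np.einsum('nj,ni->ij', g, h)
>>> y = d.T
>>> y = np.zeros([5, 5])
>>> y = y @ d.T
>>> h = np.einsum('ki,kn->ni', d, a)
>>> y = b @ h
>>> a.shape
(29, 29)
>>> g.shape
(29, 29)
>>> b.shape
(5, 29)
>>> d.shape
(29, 5)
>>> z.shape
(29, 29, 5)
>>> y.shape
(5, 5)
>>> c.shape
(29, 29)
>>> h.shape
(29, 5)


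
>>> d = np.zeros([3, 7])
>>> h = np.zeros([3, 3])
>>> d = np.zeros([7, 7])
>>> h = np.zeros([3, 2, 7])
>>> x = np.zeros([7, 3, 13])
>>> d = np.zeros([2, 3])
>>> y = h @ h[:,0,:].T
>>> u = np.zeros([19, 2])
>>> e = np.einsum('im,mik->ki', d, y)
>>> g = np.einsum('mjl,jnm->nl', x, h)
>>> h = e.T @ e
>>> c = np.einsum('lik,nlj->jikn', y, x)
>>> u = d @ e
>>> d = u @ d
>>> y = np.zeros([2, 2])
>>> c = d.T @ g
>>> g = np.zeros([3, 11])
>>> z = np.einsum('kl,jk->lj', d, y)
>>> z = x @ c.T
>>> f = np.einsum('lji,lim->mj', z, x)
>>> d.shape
(2, 3)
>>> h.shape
(2, 2)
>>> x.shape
(7, 3, 13)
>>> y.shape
(2, 2)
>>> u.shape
(2, 2)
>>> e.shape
(3, 2)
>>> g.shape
(3, 11)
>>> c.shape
(3, 13)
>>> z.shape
(7, 3, 3)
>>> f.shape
(13, 3)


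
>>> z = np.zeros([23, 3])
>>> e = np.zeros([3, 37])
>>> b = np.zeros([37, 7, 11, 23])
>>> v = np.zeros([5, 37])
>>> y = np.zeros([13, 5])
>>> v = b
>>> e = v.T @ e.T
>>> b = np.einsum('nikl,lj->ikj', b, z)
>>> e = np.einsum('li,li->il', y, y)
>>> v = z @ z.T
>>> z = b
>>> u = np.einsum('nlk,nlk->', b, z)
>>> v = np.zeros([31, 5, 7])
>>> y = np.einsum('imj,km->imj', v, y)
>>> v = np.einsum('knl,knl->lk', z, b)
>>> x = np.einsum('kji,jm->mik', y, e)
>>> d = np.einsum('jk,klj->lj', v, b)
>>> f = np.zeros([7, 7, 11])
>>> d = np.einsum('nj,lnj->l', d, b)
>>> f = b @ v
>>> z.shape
(7, 11, 3)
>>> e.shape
(5, 13)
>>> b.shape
(7, 11, 3)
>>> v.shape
(3, 7)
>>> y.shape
(31, 5, 7)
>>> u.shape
()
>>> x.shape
(13, 7, 31)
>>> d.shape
(7,)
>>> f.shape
(7, 11, 7)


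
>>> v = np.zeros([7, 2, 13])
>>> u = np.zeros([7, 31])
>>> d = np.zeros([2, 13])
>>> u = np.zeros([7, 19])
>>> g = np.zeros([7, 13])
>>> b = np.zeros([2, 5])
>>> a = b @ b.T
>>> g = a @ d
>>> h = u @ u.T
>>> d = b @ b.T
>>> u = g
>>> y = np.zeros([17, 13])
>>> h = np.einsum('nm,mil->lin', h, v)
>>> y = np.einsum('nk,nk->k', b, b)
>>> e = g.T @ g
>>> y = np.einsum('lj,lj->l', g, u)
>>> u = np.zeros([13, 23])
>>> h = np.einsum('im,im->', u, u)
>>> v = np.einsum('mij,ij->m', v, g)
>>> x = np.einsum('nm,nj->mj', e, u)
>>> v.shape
(7,)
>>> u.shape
(13, 23)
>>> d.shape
(2, 2)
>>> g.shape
(2, 13)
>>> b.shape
(2, 5)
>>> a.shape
(2, 2)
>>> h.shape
()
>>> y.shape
(2,)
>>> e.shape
(13, 13)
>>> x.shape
(13, 23)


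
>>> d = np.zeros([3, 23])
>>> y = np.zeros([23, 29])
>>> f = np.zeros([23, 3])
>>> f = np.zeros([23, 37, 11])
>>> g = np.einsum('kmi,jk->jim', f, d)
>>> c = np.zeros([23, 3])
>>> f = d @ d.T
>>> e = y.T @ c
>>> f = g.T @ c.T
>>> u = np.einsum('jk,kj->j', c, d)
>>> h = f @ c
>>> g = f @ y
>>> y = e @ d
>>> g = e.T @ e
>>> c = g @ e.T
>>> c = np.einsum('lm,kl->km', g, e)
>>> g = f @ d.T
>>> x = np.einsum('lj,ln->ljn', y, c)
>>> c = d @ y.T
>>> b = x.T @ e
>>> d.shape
(3, 23)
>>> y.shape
(29, 23)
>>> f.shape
(37, 11, 23)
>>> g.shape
(37, 11, 3)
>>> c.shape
(3, 29)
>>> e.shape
(29, 3)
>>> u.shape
(23,)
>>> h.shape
(37, 11, 3)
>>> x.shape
(29, 23, 3)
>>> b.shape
(3, 23, 3)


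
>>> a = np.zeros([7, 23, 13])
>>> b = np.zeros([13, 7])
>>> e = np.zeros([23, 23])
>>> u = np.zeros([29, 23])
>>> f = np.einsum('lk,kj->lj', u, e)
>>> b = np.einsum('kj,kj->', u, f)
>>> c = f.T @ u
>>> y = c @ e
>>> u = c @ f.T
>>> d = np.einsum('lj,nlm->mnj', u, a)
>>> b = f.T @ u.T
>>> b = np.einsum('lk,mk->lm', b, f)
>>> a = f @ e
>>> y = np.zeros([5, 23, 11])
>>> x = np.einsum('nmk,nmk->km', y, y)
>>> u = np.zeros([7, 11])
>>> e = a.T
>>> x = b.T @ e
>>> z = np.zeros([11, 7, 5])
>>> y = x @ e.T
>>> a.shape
(29, 23)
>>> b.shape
(23, 29)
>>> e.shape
(23, 29)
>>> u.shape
(7, 11)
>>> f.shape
(29, 23)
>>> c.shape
(23, 23)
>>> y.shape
(29, 23)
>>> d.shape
(13, 7, 29)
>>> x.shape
(29, 29)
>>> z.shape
(11, 7, 5)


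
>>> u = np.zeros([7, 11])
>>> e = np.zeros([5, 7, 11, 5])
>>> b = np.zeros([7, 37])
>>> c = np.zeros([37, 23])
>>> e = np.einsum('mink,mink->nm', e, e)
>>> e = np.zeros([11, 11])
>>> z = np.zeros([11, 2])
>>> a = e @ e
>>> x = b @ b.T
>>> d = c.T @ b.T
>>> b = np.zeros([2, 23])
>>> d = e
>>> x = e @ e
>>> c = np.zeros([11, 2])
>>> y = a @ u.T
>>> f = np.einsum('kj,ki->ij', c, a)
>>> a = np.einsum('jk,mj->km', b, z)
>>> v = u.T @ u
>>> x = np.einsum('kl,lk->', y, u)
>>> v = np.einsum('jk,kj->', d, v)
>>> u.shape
(7, 11)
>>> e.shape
(11, 11)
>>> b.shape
(2, 23)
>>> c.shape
(11, 2)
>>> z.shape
(11, 2)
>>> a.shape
(23, 11)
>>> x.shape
()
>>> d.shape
(11, 11)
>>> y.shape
(11, 7)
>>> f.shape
(11, 2)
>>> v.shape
()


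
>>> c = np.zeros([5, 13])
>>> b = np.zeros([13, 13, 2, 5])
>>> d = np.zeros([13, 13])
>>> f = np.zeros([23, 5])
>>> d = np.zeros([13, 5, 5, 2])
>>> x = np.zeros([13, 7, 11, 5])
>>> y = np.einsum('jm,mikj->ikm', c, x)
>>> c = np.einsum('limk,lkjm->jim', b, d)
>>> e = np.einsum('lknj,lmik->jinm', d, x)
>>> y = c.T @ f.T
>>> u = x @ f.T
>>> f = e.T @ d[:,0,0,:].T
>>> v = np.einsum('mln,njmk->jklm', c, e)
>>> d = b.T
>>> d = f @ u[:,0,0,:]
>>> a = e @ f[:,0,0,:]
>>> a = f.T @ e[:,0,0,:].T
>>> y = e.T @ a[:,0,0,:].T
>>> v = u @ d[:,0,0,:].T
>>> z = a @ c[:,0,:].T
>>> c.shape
(5, 13, 2)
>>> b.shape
(13, 13, 2, 5)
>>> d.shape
(7, 5, 11, 23)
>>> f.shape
(7, 5, 11, 13)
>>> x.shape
(13, 7, 11, 5)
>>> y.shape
(7, 5, 11, 13)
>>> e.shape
(2, 11, 5, 7)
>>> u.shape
(13, 7, 11, 23)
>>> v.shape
(13, 7, 11, 7)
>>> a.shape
(13, 11, 5, 2)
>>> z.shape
(13, 11, 5, 5)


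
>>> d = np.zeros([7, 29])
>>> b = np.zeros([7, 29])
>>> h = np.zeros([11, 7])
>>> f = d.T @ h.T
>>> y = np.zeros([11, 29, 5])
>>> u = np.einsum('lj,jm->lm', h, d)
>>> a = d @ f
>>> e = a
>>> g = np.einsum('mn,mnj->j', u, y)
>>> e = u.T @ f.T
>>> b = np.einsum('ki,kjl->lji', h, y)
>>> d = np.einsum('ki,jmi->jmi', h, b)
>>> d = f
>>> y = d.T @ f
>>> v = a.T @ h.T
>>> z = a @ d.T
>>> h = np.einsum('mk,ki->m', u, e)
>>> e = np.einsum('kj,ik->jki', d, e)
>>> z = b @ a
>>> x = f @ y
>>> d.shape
(29, 11)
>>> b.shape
(5, 29, 7)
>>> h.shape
(11,)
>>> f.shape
(29, 11)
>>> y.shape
(11, 11)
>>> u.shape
(11, 29)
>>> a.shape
(7, 11)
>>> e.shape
(11, 29, 29)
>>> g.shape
(5,)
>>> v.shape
(11, 11)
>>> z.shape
(5, 29, 11)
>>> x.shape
(29, 11)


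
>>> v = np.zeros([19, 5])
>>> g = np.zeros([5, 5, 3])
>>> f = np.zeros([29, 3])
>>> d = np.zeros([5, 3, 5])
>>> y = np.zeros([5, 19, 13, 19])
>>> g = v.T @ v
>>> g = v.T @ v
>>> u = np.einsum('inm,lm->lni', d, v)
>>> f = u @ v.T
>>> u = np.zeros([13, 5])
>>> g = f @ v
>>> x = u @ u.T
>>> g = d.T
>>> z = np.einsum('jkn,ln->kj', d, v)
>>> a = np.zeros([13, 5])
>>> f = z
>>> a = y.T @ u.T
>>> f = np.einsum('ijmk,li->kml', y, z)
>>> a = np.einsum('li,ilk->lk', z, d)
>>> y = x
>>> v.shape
(19, 5)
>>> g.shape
(5, 3, 5)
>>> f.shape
(19, 13, 3)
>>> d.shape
(5, 3, 5)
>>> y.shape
(13, 13)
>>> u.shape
(13, 5)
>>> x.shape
(13, 13)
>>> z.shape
(3, 5)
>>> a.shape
(3, 5)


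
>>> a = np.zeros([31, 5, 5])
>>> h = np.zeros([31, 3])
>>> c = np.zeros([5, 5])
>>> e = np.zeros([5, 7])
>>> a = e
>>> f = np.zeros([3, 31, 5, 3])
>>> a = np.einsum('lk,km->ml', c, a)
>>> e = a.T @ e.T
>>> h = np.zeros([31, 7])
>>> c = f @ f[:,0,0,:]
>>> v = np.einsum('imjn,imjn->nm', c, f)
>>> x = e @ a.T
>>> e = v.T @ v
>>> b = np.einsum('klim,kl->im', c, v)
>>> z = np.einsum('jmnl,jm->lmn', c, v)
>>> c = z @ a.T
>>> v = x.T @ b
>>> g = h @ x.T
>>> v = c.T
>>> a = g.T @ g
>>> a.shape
(5, 5)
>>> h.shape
(31, 7)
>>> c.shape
(3, 31, 7)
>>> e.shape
(31, 31)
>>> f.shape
(3, 31, 5, 3)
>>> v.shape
(7, 31, 3)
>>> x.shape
(5, 7)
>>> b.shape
(5, 3)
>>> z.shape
(3, 31, 5)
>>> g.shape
(31, 5)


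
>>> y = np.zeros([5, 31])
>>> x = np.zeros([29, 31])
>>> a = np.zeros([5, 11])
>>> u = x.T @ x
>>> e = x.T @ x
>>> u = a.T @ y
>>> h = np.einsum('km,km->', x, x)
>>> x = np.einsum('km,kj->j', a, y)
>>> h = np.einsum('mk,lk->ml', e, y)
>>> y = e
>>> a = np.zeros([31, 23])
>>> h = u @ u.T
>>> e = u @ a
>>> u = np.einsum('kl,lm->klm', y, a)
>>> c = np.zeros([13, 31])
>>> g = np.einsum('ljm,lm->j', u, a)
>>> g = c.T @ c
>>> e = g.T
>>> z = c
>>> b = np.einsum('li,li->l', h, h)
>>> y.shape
(31, 31)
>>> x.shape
(31,)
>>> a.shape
(31, 23)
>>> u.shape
(31, 31, 23)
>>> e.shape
(31, 31)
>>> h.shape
(11, 11)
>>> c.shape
(13, 31)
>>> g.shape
(31, 31)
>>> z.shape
(13, 31)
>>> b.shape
(11,)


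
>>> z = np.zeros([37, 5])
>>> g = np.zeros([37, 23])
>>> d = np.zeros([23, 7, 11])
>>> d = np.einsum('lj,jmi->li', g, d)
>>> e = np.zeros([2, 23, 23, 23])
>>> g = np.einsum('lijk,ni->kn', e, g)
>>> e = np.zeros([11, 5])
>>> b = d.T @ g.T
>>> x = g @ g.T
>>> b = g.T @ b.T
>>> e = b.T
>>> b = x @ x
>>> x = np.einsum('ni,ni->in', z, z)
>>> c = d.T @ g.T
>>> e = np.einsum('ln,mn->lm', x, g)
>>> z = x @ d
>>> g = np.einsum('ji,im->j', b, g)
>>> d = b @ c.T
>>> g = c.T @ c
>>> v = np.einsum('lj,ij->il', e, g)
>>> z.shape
(5, 11)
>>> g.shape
(23, 23)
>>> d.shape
(23, 11)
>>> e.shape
(5, 23)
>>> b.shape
(23, 23)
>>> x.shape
(5, 37)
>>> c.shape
(11, 23)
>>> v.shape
(23, 5)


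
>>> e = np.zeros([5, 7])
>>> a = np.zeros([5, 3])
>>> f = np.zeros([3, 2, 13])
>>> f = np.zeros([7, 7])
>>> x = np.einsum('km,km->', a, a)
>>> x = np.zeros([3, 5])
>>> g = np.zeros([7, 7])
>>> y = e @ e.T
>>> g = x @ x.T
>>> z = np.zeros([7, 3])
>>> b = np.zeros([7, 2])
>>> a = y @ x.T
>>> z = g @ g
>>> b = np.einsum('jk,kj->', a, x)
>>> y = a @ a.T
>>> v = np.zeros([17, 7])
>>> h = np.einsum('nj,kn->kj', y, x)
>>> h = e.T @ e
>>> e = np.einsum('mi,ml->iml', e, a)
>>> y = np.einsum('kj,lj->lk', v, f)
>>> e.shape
(7, 5, 3)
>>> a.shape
(5, 3)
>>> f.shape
(7, 7)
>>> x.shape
(3, 5)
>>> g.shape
(3, 3)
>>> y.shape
(7, 17)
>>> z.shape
(3, 3)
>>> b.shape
()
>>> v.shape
(17, 7)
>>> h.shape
(7, 7)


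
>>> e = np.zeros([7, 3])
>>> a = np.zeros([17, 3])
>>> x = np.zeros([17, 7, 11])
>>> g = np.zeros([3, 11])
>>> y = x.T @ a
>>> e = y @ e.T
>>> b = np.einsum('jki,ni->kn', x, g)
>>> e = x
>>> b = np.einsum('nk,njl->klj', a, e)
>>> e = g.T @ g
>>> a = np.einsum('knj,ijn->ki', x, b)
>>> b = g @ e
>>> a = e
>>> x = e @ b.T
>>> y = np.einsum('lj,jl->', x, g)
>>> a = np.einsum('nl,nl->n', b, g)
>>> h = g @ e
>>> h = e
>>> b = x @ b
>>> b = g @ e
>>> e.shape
(11, 11)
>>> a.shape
(3,)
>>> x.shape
(11, 3)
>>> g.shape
(3, 11)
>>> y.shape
()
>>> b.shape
(3, 11)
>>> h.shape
(11, 11)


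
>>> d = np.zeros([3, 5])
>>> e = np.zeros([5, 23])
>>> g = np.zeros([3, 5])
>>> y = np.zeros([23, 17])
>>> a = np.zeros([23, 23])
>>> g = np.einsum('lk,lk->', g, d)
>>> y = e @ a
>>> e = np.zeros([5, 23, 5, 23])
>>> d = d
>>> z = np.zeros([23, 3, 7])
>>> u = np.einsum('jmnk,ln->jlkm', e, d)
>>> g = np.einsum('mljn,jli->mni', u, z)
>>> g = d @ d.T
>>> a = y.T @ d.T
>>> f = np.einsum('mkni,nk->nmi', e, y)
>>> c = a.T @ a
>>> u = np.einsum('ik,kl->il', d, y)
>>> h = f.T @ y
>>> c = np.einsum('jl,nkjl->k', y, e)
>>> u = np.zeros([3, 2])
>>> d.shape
(3, 5)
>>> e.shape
(5, 23, 5, 23)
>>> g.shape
(3, 3)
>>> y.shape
(5, 23)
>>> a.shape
(23, 3)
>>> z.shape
(23, 3, 7)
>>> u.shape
(3, 2)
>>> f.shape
(5, 5, 23)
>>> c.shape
(23,)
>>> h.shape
(23, 5, 23)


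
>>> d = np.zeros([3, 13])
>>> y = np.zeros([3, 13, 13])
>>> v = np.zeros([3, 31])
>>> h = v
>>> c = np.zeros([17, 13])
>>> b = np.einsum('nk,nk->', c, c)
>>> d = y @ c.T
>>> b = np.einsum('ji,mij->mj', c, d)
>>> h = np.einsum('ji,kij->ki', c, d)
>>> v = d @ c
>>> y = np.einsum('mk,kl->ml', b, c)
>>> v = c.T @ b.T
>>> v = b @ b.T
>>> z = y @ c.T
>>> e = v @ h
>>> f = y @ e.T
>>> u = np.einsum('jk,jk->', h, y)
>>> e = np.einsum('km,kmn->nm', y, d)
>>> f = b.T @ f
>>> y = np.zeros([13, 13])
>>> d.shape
(3, 13, 17)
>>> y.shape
(13, 13)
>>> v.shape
(3, 3)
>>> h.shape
(3, 13)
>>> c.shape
(17, 13)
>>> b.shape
(3, 17)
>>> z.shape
(3, 17)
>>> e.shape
(17, 13)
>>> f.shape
(17, 3)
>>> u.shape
()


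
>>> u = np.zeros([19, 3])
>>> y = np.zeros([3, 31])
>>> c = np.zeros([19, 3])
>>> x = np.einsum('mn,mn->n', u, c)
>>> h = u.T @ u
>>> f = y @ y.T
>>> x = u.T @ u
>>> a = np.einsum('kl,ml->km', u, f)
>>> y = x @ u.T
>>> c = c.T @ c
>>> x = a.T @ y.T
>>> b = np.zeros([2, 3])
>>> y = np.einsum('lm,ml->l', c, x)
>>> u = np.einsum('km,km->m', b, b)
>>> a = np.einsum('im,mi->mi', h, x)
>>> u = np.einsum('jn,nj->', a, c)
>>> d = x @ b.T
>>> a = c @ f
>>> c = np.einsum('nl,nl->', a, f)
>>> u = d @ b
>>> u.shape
(3, 3)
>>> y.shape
(3,)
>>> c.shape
()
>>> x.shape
(3, 3)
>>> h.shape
(3, 3)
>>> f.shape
(3, 3)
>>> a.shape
(3, 3)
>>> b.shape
(2, 3)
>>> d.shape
(3, 2)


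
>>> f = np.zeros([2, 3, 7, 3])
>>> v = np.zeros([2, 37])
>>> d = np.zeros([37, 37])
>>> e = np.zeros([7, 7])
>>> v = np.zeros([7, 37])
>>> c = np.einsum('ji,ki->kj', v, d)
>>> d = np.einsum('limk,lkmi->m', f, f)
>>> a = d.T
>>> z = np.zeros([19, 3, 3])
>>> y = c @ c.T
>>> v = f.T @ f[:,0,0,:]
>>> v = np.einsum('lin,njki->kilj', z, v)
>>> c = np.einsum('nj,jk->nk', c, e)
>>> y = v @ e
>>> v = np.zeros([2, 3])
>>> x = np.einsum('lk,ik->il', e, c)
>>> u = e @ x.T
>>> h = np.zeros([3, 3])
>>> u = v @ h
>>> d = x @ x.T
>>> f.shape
(2, 3, 7, 3)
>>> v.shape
(2, 3)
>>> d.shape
(37, 37)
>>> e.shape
(7, 7)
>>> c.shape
(37, 7)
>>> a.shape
(7,)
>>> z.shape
(19, 3, 3)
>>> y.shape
(3, 3, 19, 7)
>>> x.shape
(37, 7)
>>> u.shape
(2, 3)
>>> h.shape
(3, 3)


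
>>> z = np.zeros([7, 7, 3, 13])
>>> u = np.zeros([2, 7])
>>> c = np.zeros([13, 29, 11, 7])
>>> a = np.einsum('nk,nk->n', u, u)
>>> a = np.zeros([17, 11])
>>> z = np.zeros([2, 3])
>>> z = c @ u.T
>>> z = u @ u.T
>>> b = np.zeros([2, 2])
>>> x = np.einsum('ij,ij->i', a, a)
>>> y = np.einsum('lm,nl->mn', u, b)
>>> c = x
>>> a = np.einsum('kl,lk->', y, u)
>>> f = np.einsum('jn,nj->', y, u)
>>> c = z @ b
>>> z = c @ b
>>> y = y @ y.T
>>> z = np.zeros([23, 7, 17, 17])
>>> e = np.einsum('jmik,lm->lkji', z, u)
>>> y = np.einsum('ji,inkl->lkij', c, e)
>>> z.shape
(23, 7, 17, 17)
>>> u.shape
(2, 7)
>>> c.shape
(2, 2)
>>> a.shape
()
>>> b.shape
(2, 2)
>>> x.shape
(17,)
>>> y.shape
(17, 23, 2, 2)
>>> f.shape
()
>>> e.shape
(2, 17, 23, 17)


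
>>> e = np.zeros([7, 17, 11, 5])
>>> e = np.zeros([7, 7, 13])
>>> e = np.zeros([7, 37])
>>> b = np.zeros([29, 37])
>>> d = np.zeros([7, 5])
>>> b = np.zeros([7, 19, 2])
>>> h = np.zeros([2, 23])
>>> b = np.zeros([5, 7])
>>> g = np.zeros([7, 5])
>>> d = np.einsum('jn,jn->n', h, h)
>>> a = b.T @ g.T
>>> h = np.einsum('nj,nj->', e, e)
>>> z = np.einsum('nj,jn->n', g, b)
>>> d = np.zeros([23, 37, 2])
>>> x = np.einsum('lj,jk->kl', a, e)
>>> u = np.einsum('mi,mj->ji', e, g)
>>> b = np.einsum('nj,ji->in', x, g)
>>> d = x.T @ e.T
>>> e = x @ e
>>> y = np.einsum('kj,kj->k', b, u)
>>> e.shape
(37, 37)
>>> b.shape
(5, 37)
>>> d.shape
(7, 7)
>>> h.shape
()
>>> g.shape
(7, 5)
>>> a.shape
(7, 7)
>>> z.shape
(7,)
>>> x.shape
(37, 7)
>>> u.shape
(5, 37)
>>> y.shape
(5,)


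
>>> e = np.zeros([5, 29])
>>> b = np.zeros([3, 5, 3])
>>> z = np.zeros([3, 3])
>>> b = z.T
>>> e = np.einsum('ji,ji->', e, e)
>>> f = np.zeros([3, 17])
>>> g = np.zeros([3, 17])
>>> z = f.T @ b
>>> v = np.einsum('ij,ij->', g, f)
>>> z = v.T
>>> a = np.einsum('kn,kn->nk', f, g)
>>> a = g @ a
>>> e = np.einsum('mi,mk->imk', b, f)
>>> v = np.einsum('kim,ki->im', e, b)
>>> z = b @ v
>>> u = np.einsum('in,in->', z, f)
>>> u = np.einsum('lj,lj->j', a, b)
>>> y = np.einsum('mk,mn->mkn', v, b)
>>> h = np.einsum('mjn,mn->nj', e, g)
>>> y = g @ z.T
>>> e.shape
(3, 3, 17)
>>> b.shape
(3, 3)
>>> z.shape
(3, 17)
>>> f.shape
(3, 17)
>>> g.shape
(3, 17)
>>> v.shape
(3, 17)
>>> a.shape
(3, 3)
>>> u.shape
(3,)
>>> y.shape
(3, 3)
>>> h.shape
(17, 3)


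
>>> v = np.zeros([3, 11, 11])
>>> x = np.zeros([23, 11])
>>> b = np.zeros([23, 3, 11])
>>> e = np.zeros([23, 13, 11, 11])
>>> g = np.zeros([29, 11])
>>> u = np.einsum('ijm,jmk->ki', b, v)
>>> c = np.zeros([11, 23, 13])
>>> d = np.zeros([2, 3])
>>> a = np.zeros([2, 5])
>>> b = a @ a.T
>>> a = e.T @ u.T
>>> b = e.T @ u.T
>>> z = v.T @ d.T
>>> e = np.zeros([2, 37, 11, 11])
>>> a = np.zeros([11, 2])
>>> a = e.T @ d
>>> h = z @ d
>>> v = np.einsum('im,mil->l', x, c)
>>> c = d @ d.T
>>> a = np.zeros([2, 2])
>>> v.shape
(13,)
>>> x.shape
(23, 11)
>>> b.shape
(11, 11, 13, 11)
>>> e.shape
(2, 37, 11, 11)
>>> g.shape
(29, 11)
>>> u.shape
(11, 23)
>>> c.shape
(2, 2)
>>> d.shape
(2, 3)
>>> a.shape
(2, 2)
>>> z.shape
(11, 11, 2)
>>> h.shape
(11, 11, 3)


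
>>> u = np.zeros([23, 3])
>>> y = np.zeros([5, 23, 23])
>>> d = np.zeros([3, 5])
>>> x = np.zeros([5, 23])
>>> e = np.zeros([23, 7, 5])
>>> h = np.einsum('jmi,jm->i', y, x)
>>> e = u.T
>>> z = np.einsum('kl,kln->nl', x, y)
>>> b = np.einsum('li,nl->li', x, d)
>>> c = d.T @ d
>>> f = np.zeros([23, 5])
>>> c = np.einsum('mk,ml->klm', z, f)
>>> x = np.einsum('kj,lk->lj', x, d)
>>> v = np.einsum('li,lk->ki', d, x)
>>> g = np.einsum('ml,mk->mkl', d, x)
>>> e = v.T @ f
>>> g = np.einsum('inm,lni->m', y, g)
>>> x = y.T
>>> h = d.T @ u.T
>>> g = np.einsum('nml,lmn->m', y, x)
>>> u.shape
(23, 3)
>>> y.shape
(5, 23, 23)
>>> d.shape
(3, 5)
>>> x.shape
(23, 23, 5)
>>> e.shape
(5, 5)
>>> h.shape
(5, 23)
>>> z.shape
(23, 23)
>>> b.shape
(5, 23)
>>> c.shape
(23, 5, 23)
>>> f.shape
(23, 5)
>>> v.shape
(23, 5)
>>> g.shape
(23,)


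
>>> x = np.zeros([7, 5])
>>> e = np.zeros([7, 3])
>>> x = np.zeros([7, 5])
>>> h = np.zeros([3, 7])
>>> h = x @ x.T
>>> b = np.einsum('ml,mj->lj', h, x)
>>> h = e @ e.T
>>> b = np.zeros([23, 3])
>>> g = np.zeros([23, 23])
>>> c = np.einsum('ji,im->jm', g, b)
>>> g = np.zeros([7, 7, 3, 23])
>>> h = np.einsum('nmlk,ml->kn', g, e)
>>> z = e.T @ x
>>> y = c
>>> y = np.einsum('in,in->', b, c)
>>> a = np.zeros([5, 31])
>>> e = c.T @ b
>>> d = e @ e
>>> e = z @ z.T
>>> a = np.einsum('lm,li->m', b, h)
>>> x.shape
(7, 5)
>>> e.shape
(3, 3)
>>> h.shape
(23, 7)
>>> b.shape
(23, 3)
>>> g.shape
(7, 7, 3, 23)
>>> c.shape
(23, 3)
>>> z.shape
(3, 5)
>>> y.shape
()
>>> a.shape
(3,)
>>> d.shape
(3, 3)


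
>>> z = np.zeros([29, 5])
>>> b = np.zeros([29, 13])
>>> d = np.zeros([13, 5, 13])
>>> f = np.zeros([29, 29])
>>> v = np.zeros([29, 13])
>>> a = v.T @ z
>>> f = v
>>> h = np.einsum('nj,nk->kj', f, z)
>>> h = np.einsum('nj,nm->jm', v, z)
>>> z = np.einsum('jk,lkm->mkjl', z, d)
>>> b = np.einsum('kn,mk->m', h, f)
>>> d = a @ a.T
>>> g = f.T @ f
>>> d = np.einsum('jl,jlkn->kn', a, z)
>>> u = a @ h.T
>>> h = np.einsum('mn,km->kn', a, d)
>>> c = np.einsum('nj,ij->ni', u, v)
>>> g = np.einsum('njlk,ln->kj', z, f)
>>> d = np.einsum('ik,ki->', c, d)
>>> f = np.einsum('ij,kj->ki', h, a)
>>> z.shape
(13, 5, 29, 13)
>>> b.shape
(29,)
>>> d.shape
()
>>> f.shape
(13, 29)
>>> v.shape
(29, 13)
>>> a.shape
(13, 5)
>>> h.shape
(29, 5)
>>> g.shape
(13, 5)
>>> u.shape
(13, 13)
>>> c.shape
(13, 29)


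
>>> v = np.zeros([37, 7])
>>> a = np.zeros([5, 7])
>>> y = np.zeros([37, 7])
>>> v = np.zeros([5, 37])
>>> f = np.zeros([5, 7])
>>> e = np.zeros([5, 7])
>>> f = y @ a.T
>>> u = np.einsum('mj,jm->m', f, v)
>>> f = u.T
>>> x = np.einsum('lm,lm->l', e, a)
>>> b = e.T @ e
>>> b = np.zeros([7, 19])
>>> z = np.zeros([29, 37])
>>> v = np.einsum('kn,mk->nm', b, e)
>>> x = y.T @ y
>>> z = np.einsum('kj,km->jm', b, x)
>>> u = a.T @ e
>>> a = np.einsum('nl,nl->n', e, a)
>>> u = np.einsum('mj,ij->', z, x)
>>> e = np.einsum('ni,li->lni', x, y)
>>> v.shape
(19, 5)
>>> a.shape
(5,)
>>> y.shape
(37, 7)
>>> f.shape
(37,)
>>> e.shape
(37, 7, 7)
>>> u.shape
()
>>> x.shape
(7, 7)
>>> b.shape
(7, 19)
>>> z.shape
(19, 7)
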